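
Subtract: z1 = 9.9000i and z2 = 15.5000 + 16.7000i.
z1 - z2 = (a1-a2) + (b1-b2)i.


Real: 0 - 15.5 = -15.5
Imag: 9.9 - 16.7 = -6.8

-15.5000 - 6.8000i


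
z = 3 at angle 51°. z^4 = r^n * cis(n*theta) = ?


r^4 = 3^4 = 81
n*theta = 4*51° = 204° = 204° (mod 360)
a = 81*cos(204°) = -73.9972
b = 81*sin(204°) = -32.9457

81 cis(204°) = -73.9972 - 32.9457i


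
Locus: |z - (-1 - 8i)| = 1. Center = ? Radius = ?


|z - z0| = r is a circle with center z0 and radius r.
Center = (-1, -8), radius = 1

Circle with center (-1, -8) and radius 1


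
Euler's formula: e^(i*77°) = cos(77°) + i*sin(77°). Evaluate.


cos(77°) = 0.2250
sin(77°) = 0.9744

e^(i*77°) = 0.2250 + 0.9744i


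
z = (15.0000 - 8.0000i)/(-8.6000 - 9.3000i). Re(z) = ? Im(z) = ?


Multiply by conjugate: (15.0000 - 8.0000i)(-8.6000 + 9.3000i) / ((-8.6)^2 + (-9.3)^2)
Numerator real = 15*(-8.6) - (8)*(-9.3) = -54.6
Numerator imag = -8*(-8.6) - 15*(-9.3) = 208.3
Denominator = 160.45
Re(z) = -54.6/160.45 = -0.3403
Im(z) = 208.3/160.45 = 1.2982

Re(z) = -0.3403, Im(z) = 1.2982


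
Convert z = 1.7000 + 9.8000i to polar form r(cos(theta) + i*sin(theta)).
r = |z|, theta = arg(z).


r = sqrt(2.89+96.04) = sqrt(98.93) = 9.9464
theta = atan2(9.8, 1.7) = 80.1589 degrees

r = 9.9464, theta = 80.1589 degrees


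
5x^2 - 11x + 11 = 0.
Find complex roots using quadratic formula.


disc = (-11)^2 - 4*5*11 = 121 - 220 = -99
sqrt(|disc|) = sqrt(99) = 9.9499
Real part = 11/(2*5) = 1.1000
Imag part = 9.9499/(2*5) = 0.9950

1.1000 ± 0.9950i


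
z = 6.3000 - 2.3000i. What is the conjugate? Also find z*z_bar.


z_bar = 6.3000 + 2.3000i
z*z_bar = 6.3^2 + (-2.3)^2 = 39.69 + 5.29 = 44.98

z_bar = 6.3000 + 2.3000i, z*z_bar = 44.98


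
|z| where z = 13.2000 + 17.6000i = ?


|z| = sqrt(13.2^2 + 17.6^2) = sqrt(174.24 + 309.76) = sqrt(484) = 22.0000

|z| = 22.0000


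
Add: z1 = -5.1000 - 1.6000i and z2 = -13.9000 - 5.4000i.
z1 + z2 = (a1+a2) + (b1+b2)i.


Real: -5.1 - 13.9 = -19
Imag: -1.6 - 5.4 = -7

-19.0000 - 7.0000i


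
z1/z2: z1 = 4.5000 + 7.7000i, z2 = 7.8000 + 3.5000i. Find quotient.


Conjugate of z2 = 7.8000 - 3.5000i
Numerator: (4.5000 + 7.7000i)(7.8000 - 3.5000i) = 62.0500 + 44.3100i
Denominator: 7.8^2 + 3.5^2 = 73.09
Result = (62.0500 + 44.3100i)/73.09

0.8490 + 0.6062i


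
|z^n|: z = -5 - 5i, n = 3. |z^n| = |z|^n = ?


|z| = sqrt(25+25) = sqrt(50) = 7.0711
|z^3| = |z|^3 = (sqrt(50))^3 = 50*sqrt(50)

|z^3| = 50*sqrt(50) ≈ 353.5534


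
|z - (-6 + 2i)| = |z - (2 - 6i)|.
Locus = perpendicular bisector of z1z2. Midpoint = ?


Equal distances means the locus is the perpendicular bisector of z1 and z2.
Midpoint = ((-6+2)/2, (2+(-6))/2) = (-2.0000, -2.0000)

Perpendicular bisector through (-2.0000, -2.0000)


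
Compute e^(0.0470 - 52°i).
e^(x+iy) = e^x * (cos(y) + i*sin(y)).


e^0.0470 = 1.0481
cos(-52°) = 0.6157
sin(-52°) = -0.788
Real = 1.0481*0.6157 = 0.6453
Imag = 1.0481*(-0.788) = -0.8259

0.6453 - 0.8259i


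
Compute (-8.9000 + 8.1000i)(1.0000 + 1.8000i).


Real = -8.9*1 - 8.1*1.8 = -8.9 - 14.58 = -23.48
Imag = -8.9*1.8 + 1*8.1 = -16.02 + 8.1 = -7.92

-23.4800 - 7.9200i


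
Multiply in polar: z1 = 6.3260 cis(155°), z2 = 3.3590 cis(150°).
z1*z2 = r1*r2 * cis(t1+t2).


r = 6.3260 * 3.3590 = 21.2490
theta = 155° + 150° = 305° = 305° (mod 360)

21.2490 cis(305°)


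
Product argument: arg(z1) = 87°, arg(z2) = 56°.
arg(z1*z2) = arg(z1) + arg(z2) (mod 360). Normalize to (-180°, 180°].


arg(z1*z2) = 87° + 56° = 143°
Normalized to (-180°, 180°]: 143°

143°


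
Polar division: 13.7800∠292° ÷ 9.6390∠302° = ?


r = 13.7800 / 9.6390 = 1.4296
theta = 292° - 302° = -10° = 350° (mod 360)

1.4296 cis(350°)


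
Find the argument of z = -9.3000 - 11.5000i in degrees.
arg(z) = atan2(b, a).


Re = -9.3, Im = -11.5
arg = atan2(-11.5, -9.3) = -128.9623 degrees

arg(z) = -128.9623 degrees


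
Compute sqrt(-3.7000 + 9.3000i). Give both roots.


|z| = sqrt(13.69+86.49) = 10.0090
sqrt((|z|+a)/2) = sqrt((10.0090+(-3.7))/2) = sqrt(3.1545) = 1.7761
sqrt((|z|-a)/2) = sqrt((10.0090-(-3.7))/2) = sqrt(6.8545) = 2.6181

±(1.7761 + 2.6181i) i.e. 1.7761 + 2.6181i and -1.7761 - 2.6181i


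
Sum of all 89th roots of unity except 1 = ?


With w = e^(2*pi*i/89), all 89 of the 89th roots of unity w^0 = 1, w, ..., w^(88) sum to 0: 1 + w + ... + w^(88) = (1 - w^89)/(1 - w) = 0 since w^89 = 1, w ≠ 1.
Removing the root 1: w + w^2 + ... + w^(88) = 0 - 1 = -1

Sum = -1


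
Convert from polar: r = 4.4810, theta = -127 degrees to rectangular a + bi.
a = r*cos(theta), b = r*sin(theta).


a = 4.4810*cos(-127°) = 4.4810*(-0.6018) = -2.6967
b = 4.4810*sin(-127°) = 4.4810*(-0.79864) = -3.5787

-2.6967 - 3.5787i


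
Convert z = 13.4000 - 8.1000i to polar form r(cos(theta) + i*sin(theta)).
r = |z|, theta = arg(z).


r = sqrt(179.56+65.61) = sqrt(245.17) = 15.6579
theta = atan2(-8.1, 13.4) = -31.1520 degrees

r = 15.6579, theta = -31.1520 degrees


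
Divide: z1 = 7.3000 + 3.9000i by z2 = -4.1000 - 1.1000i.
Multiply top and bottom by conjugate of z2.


Conjugate of z2 = -4.1000 + 1.1000i
Numerator: (7.3000 + 3.9000i)(-4.1000 + 1.1000i) = -34.2200 - 7.9600i
Denominator: (-4.1)^2 + (-1.1)^2 = 18.02
Result = (-34.2200 - 7.9600i)/18.02

-1.8990 - 0.4417i


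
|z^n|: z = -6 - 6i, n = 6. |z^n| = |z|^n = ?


|z| = sqrt(36+36) = sqrt(72) = 8.4853
|z^6| = |z|^6 = (sqrt(72))^6 = 72^3 = 373248

|z^6| = 373248


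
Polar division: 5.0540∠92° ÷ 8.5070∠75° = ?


r = 5.0540 / 8.5070 = 0.5941
theta = 92° - 75° = 17° = 17° (mod 360)

0.5941 cis(17°)


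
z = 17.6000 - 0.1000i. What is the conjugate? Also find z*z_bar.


z_bar = 17.6000 + 0.1000i
z*z_bar = 17.6^2 + (-0.1)^2 = 309.76 + 0.01 = 309.77

z_bar = 17.6000 + 0.1000i, z*z_bar = 309.77


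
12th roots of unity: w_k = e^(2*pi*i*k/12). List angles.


The 12th roots of unity are cis(360k/12°) for k=0..11
Angle step = 360/12 = 30°
Primitive root: cis(30°)
Primitive root = 0.8660 + 0.5000i

12 roots at angles: 0°, 30°, 60°, 90°, 120°, 150°, 180°, 210°, 240°, 270°, 300°, 330°


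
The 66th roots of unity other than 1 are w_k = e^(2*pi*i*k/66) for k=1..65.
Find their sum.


With w = e^(2*pi*i/66), all 66 of the 66th roots of unity w^0 = 1, w, ..., w^(65) sum to 0: 1 + w + ... + w^(65) = (1 - w^66)/(1 - w) = 0 since w^66 = 1, w ≠ 1.
Removing the root 1: w + w^2 + ... + w^(65) = 0 - 1 = -1

Sum = -1


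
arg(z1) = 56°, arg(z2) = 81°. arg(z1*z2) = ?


arg(z1*z2) = 56° + 81° = 137°
Normalized to (-180°, 180°]: 137°

137°


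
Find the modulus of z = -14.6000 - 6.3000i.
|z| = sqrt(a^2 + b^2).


|z| = sqrt((-14.6)^2 + (-6.3)^2) = sqrt(213.16 + 39.69) = sqrt(252.85) = 15.9013

|z| = 15.9013


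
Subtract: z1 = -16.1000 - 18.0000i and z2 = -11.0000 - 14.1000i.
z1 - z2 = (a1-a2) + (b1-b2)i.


Real: -16.1 + 11 = -5.1
Imag: -18 + 14.1 = -3.9

-5.1000 - 3.9000i


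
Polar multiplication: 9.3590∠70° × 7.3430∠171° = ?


r = 9.3590 * 7.3430 = 68.7231
theta = 70° + 171° = 241° = 241° (mod 360)

68.7231 cis(241°)


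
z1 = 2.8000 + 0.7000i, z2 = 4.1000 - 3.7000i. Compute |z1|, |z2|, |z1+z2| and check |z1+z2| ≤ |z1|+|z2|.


|z1| = sqrt(2.8^2 + 0.7^2) = sqrt(8.33) = 2.8862
|z2| = sqrt(4.1^2 + (-3.7)^2) = sqrt(30.5) = 5.5227
z1+z2 = 6.9000 - 3.0000i
|z1+z2| = sqrt(56.61) = 7.5240
|z1|+|z2| = 2.8862 + 5.5227 = 8.4089

|z1+z2| = 7.5240 ≤ |z1|+|z2| = 8.4089 (verified)


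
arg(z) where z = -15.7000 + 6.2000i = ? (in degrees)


Re = -15.7, Im = 6.2
arg = atan2(6.2, -15.7) = 158.4507 degrees

arg(z) = 158.4507 degrees


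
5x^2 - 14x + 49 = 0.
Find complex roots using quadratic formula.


disc = (-14)^2 - 4*5*49 = 196 - 980 = -784
sqrt(|disc|) = sqrt(784) = 28.0000
Real part = 14/(2*5) = 1.4000
Imag part = 28.0000/(2*5) = 2.8000

1.4000 ± 2.8000i


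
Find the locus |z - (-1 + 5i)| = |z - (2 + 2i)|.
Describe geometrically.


Equal distances means the locus is the perpendicular bisector of z1 and z2.
Midpoint = ((-1+2)/2, (5+2)/2) = (0.5000, 3.5000)

Perpendicular bisector through (0.5000, 3.5000)


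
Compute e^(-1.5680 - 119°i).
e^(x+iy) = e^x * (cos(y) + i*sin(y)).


e^-1.5680 = 0.20846
cos(-119°) = -0.4848
sin(-119°) = -0.8746
Real = 0.20846*(-0.4848) = -0.1011
Imag = 0.20846*(-0.8746) = -0.1823

-0.1011 - 0.1823i


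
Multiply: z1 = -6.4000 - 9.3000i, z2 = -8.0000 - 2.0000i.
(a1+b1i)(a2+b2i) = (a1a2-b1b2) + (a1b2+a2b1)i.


Real = -6.4*(-8) - (-9.3)*(-2) = 51.2 - 18.6 = 32.6
Imag = -6.4*(-2) - (8)*(-9.3) = 12.8 + 74.4 = 87.2

32.6000 + 87.2000i


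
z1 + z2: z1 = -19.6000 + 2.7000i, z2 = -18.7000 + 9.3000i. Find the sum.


Real: -19.6 - 18.7 = -38.3
Imag: 2.7 + 9.3 = 12

-38.3000 + 12.0000i


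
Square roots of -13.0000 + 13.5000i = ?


|z| = sqrt(169+182.25) = 18.7417
sqrt((|z|+a)/2) = sqrt((18.7417+(-13))/2) = sqrt(2.8708) = 1.6944
sqrt((|z|-a)/2) = sqrt((18.7417-(-13))/2) = sqrt(15.8708) = 3.9838

±(1.6944 + 3.9838i) i.e. 1.6944 + 3.9838i and -1.6944 - 3.9838i


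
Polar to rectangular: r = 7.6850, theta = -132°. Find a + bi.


a = 7.6850*cos(-132°) = 7.6850*(-0.66913) = -5.1423
b = 7.6850*sin(-132°) = 7.6850*(-0.743145) = -5.7111

-5.1423 - 5.7111i


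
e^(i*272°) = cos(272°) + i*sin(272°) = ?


cos(272°) = 0.0349
sin(272°) = -0.9994

e^(i*272°) = 0.0349 - 0.9994i


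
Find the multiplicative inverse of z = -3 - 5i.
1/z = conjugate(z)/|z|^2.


|z|^2 = 9+25 = 34
1/z = (-3 + 5i)/34

1/z = -0.0882 + 0.1471i


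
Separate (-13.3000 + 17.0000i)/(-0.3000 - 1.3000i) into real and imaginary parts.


Multiply by conjugate: (-13.3000 + 17.0000i)(-0.3000 + 1.3000i) / ((-0.3)^2 + (-1.3)^2)
Numerator real = -13.3*(-0.3) + 17*(-1.3) = -18.11
Numerator imag = 17*(-0.3) - (-13.3)*(-1.3) = -22.39
Denominator = 1.78
Re(z) = -18.11/1.78 = -10.1742
Im(z) = -22.39/1.78 = -12.5787

Re(z) = -10.1742, Im(z) = -12.5787


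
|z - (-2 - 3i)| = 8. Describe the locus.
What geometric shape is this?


|z - z0| = r is a circle with center z0 and radius r.
Center = (-2, -3), radius = 8

Circle with center (-2, -3) and radius 8


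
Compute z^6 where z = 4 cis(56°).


r^6 = 4^6 = 4096
n*theta = 6*56° = 336° = 336° (mod 360)
a = 4096*cos(336°) = 3741.8822
b = 4096*sin(336°) = -1665.9933

4096 cis(336°) = 3741.8822 - 1665.9933i


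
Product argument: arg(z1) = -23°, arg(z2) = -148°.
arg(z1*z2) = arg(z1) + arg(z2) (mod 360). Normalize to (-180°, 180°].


arg(z1*z2) = -23° - 148° = -171°
Normalized to (-180°, 180°]: -171°

-171°


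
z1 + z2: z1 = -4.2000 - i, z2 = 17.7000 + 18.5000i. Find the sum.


Real: -4.2 + 17.7 = 13.5
Imag: -1 + 18.5 = 17.5

13.5000 + 17.5000i


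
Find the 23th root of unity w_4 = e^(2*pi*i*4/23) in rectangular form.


Angle = 360*4/23 = 62.6087°
a = cos(62.6087°) = 0.4601
b = sin(62.6087°) = 0.8879

0.4601 + 0.8879i


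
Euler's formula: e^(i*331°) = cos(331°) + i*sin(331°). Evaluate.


cos(331°) = 0.8746
sin(331°) = -0.4848

e^(i*331°) = 0.8746 - 0.4848i


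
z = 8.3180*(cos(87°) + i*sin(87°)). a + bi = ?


a = 8.3180*cos(87°) = 8.3180*0.052336 = 0.4353
b = 8.3180*sin(87°) = 8.3180*0.99863 = 8.3066

0.4353 + 8.3066i


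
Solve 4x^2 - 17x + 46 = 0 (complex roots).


disc = (-17)^2 - 4*4*46 = 289 - 736 = -447
sqrt(|disc|) = sqrt(447) = 21.1424
Real part = 17/(2*4) = 2.1250
Imag part = 21.1424/(2*4) = 2.6428

2.1250 ± 2.6428i


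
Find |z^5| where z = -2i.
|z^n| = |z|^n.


|z| = sqrt(0+4) = sqrt(4) = 2
|z^5| = |z|^5 = 2^5 = 32

|z^5| = 32


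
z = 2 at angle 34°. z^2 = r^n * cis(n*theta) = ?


r^2 = 2^2 = 4
n*theta = 2*34° = 68° = 68° (mod 360)
a = 4*cos(68°) = 1.4984
b = 4*sin(68°) = 3.7087

4 cis(68°) = 1.4984 + 3.7087i


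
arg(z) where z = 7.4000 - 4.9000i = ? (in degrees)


Re = 7.4, Im = -4.9
arg = atan2(-4.9, 7.4) = -33.5110 degrees

arg(z) = -33.5110 degrees


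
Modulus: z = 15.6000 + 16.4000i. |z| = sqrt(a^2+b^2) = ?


|z| = sqrt(15.6^2 + 16.4^2) = sqrt(243.36 + 268.96) = sqrt(512.32) = 22.6345

|z| = 22.6345


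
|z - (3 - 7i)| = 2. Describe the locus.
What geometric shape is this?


|z - z0| = r is a circle with center z0 and radius r.
Center = (3, -7), radius = 2

Circle with center (3, -7) and radius 2


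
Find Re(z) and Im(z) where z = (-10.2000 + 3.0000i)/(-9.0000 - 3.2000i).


Multiply by conjugate: (-10.2000 + 3.0000i)(-9.0000 + 3.2000i) / ((-9)^2 + (-3.2)^2)
Numerator real = -10.2*(-9) + 3*(-3.2) = 82.2
Numerator imag = 3*(-9) - (-10.2)*(-3.2) = -59.64
Denominator = 91.24
Re(z) = 82.2/91.24 = 0.9009
Im(z) = -59.64/91.24 = -0.6537

Re(z) = 0.9009, Im(z) = -0.6537


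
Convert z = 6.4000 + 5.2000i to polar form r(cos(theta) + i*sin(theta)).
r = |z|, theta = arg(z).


r = sqrt(40.96+27.04) = sqrt(68) = 8.2462
theta = atan2(5.2, 6.4) = 39.0939 degrees

r = 8.2462, theta = 39.0939 degrees


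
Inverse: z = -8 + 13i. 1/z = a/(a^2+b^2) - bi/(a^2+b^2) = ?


|z|^2 = 64+169 = 233
1/z = (-8 - 13i)/233

1/z = -0.0343 - 0.0558i


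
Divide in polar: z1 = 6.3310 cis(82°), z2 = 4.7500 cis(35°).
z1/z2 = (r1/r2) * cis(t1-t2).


r = 6.3310 / 4.7500 = 1.3328
theta = 82° - 35° = 47° = 47° (mod 360)

1.3328 cis(47°)


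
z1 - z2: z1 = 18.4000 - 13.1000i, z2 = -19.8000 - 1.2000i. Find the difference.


Real: 18.4 + 19.8 = 38.2
Imag: -13.1 + 1.2 = -11.9

38.2000 - 11.9000i


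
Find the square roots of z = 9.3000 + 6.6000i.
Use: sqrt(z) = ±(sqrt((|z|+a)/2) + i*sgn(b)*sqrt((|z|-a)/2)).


|z| = sqrt(86.49+43.56) = 11.4039
sqrt((|z|+a)/2) = sqrt((11.4039+9.3)/2) = sqrt(10.3520) = 3.2174
sqrt((|z|-a)/2) = sqrt((11.4039-9.3)/2) = sqrt(1.0520) = 1.0257

±(3.2174 + 1.0257i) i.e. 3.2174 + 1.0257i and -3.2174 - 1.0257i


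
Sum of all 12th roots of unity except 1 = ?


With w = e^(2*pi*i/12), all 12 of the 12th roots of unity w^0 = 1, w, ..., w^(11) sum to 0: 1 + w + ... + w^(11) = (1 - w^12)/(1 - w) = 0 since w^12 = 1, w ≠ 1.
Removing the root 1: w + w^2 + ... + w^(11) = 0 - 1 = -1

Sum = -1


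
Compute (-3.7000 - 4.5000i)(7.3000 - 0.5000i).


Real = -3.7*7.3 - (-4.5)*(-0.5) = -27.01 - 2.25 = -29.26
Imag = -3.7*(-0.5) + 7.3*(-4.5) = 1.85 - (32.85) = -31

-29.2600 - 31.0000i


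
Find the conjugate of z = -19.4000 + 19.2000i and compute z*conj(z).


z_bar = -19.4000 - 19.2000i
z*z_bar = (-19.4)^2 + 19.2^2 = 376.36 + 368.64 = 745

z_bar = -19.4000 - 19.2000i, z*z_bar = 745


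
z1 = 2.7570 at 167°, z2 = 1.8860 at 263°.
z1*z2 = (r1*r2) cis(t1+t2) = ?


r = 2.7570 * 1.8860 = 5.1997
theta = 167° + 263° = 430° = 70° (mod 360)

5.1997 cis(70°)


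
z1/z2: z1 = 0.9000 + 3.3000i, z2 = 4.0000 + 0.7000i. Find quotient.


Conjugate of z2 = 4.0000 - 0.7000i
Numerator: (0.9000 + 3.3000i)(4.0000 - 0.7000i) = 5.9100 + 12.5700i
Denominator: 4^2 + 0.7^2 = 16.49
Result = (5.9100 + 12.5700i)/16.49

0.3584 + 0.7623i


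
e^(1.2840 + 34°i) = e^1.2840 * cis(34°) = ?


e^1.2840 = 3.6111
cos(34°) = 0.82904
sin(34°) = 0.5592
Real = 3.6111*0.82904 = 2.9937
Imag = 3.6111*0.5592 = 2.0193

2.9937 + 2.0193i


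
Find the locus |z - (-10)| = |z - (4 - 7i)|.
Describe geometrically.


Equal distances means the locus is the perpendicular bisector of z1 and z2.
Midpoint = ((-10+4)/2, (0+(-7))/2) = (-3.0000, -3.5000)

Perpendicular bisector through (-3.0000, -3.5000)


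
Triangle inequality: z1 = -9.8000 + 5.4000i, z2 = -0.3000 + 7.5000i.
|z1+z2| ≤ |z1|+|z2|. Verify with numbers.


|z1| = sqrt((-9.8)^2 + 5.4^2) = sqrt(125.2) = 11.1893
|z2| = sqrt((-0.3)^2 + 7.5^2) = sqrt(56.34) = 7.5060
z1+z2 = -10.1000 + 12.9000i
|z1+z2| = sqrt(268.42) = 16.3835
|z1|+|z2| = 11.1893 + 7.5060 = 18.6953

|z1+z2| = 16.3835 ≤ |z1|+|z2| = 18.6953 (verified)


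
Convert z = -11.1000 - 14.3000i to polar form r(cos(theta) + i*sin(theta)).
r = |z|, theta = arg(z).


r = sqrt(123.21+204.49) = sqrt(327.7) = 18.1025
theta = atan2(-14.3, -11.1) = -127.8195 degrees

r = 18.1025, theta = -127.8195 degrees


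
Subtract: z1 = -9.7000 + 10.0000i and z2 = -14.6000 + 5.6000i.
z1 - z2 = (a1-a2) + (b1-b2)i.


Real: -9.7 + 14.6 = 4.9
Imag: 10 - 5.6 = 4.4

4.9000 + 4.4000i


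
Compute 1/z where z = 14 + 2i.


|z|^2 = 196+4 = 200
1/z = (14 - 2i)/200

1/z = 0.0700 - 0.0100i


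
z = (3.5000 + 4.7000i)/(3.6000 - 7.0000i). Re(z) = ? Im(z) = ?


Multiply by conjugate: (3.5000 + 4.7000i)(3.6000 + 7.0000i) / (3.6^2 + (-7)^2)
Numerator real = 3.5*3.6 + 4.7*(-7) = -20.3
Numerator imag = 4.7*3.6 - 3.5*(-7) = 41.42
Denominator = 61.96
Re(z) = -20.3/61.96 = -0.3276
Im(z) = 41.42/61.96 = 0.6685

Re(z) = -0.3276, Im(z) = 0.6685


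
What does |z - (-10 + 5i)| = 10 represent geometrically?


|z - z0| = r is a circle with center z0 and radius r.
Center = (-10, 5), radius = 10

Circle with center (-10, 5) and radius 10


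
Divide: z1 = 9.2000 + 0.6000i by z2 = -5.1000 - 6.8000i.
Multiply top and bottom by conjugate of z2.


Conjugate of z2 = -5.1000 + 6.8000i
Numerator: (9.2000 + 0.6000i)(-5.1000 + 6.8000i) = -51.0000 + 59.5000i
Denominator: (-5.1)^2 + (-6.8)^2 = 72.25
Result = (-51.0000 + 59.5000i)/72.25

-0.7059 + 0.8235i


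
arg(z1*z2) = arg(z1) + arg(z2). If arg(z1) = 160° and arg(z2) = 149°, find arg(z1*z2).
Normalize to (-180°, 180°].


arg(z1*z2) = 160° + 149° = 309°
Normalized to (-180°, 180°]: -51°

-51°


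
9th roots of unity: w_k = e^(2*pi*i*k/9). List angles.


The 9th roots of unity are cis(360k/9°) for k=0..8
Angle step = 360/9 = 40°
Primitive root: cis(40°)
Primitive root = 0.7660 + 0.6428i

9 roots at angles: 0°, 40°, 80°, 120°, 160°, 200°, 240°, 280°, 320°


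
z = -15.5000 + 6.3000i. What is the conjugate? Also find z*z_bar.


z_bar = -15.5000 - 6.3000i
z*z_bar = (-15.5)^2 + 6.3^2 = 240.25 + 39.69 = 279.94

z_bar = -15.5000 - 6.3000i, z*z_bar = 279.94


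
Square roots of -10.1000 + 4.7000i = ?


|z| = sqrt(102.01+22.09) = 11.1400
sqrt((|z|+a)/2) = sqrt((11.1400+(-10.1))/2) = sqrt(0.5200) = 0.7211
sqrt((|z|-a)/2) = sqrt((11.1400-(-10.1))/2) = sqrt(10.6200) = 3.2588

±(0.7211 + 3.2588i) i.e. 0.7211 + 3.2588i and -0.7211 - 3.2588i


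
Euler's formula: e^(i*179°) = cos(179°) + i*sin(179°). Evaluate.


cos(179°) = -0.9998
sin(179°) = 0.0175

e^(i*179°) = -0.9998 + 0.0175i


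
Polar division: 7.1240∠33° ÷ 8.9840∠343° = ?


r = 7.1240 / 8.9840 = 0.7930
theta = 33° - 343° = -310° = 50° (mod 360)

0.7930 cis(50°)


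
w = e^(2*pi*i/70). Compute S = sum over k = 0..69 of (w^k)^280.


The roots are w_k = w^k with w = e^(2*pi*i/70), and (w^k)^280 = (w^280)^k.
So S = 1 + u + u^2 + ... + u^(69) with u = w^280.
280 = 4*70 + 0, so 280 is a multiple of 70 and u = (w^70)^4 = 1.
Every one of the 70 terms equals 1: S = 70

S = 70


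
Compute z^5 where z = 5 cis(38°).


r^5 = 5^5 = 3125
n*theta = 5*38° = 190° = 190° (mod 360)
a = 3125*cos(190°) = -3077.5242
b = 3125*sin(190°) = -542.6506

3125 cis(190°) = -3077.5242 - 542.6506i


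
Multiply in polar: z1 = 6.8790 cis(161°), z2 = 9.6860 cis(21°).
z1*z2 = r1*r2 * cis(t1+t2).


r = 6.8790 * 9.6860 = 66.6300
theta = 161° + 21° = 182° = 182° (mod 360)

66.6300 cis(182°)


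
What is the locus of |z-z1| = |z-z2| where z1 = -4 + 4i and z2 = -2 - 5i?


Equal distances means the locus is the perpendicular bisector of z1 and z2.
Midpoint = ((-4+(-2))/2, (4+(-5))/2) = (-3.0000, -0.5000)

Perpendicular bisector through (-3.0000, -0.5000)


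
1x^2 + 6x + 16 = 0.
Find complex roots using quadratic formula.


disc = 6^2 - 4*1*16 = 36 - 64 = -28
sqrt(|disc|) = sqrt(28) = 5.2915
Real part = -6/(2*1) = -3.0000
Imag part = 5.2915/(2*1) = 2.6458

-3.0000 ± 2.6458i


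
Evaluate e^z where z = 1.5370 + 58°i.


e^1.5370 = 4.65062
cos(58°) = 0.52992
sin(58°) = 0.848048
Real = 4.65062*0.52992 = 2.4645
Imag = 4.65062*0.848048 = 3.9439

2.4645 + 3.9439i


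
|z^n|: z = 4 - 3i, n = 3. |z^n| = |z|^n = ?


|z| = sqrt(16+9) = sqrt(25) = 5
|z^3| = |z|^3 = 5^3 = 125

|z^3| = 125


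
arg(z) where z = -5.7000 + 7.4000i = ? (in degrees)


Re = -5.7, Im = 7.4
arg = atan2(7.4, -5.7) = 127.6060 degrees

arg(z) = 127.6060 degrees


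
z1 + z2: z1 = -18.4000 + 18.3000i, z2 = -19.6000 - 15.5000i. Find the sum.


Real: -18.4 - 19.6 = -38
Imag: 18.3 - 15.5 = 2.8

-38.0000 + 2.8000i


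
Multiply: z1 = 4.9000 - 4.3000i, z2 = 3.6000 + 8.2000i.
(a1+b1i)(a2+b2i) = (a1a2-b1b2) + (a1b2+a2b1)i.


Real = 4.9*3.6 - (-4.3)*8.2 = 17.64 - (-35.26) = 52.9
Imag = 4.9*8.2 + 3.6*(-4.3) = 40.18 - (15.48) = 24.7

52.9000 + 24.7000i


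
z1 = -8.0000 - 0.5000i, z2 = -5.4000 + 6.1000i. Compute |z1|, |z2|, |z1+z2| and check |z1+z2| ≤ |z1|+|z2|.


|z1| = sqrt((-8)^2 + (-0.5)^2) = sqrt(64.25) = 8.0156
|z2| = sqrt((-5.4)^2 + 6.1^2) = sqrt(66.37) = 8.1468
z1+z2 = -13.4000 + 5.6000i
|z1+z2| = sqrt(210.92) = 14.5231
|z1|+|z2| = 8.0156 + 8.1468 = 16.1624

|z1+z2| = 14.5231 ≤ |z1|+|z2| = 16.1624 (verified)


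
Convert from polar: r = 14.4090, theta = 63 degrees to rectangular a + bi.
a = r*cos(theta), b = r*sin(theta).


a = 14.4090*cos(63°) = 14.4090*0.45399 = 6.5415
b = 14.4090*sin(63°) = 14.4090*0.891007 = 12.8385

6.5415 + 12.8385i


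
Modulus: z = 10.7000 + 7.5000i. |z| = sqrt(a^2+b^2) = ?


|z| = sqrt(10.7^2 + 7.5^2) = sqrt(114.49 + 56.25) = sqrt(170.74) = 13.0668

|z| = 13.0668


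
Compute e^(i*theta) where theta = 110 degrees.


cos(110°) = -0.3420
sin(110°) = 0.9397

e^(i*110°) = -0.3420 + 0.9397i


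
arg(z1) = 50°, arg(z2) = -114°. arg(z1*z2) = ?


arg(z1*z2) = 50° - 114° = -64°
Normalized to (-180°, 180°]: -64°

-64°


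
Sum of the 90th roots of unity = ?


The sum of all 90th roots of unity is 0.
Geometric series: (1 - w^90)/(1 - w) = (1-1)/(1-w) = 0 since w^90 = 1, w ≠ 1.
Alternatively: coefficient of z^89 in z^90 - 1 is 0.

0


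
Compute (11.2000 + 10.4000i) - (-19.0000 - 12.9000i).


Real: 11.2 + 19 = 30.2
Imag: 10.4 + 12.9 = 23.3

30.2000 + 23.3000i


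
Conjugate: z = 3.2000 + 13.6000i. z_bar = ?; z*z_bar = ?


z_bar = 3.2000 - 13.6000i
z*z_bar = 3.2^2 + 13.6^2 = 10.24 + 184.96 = 195.2

z_bar = 3.2000 - 13.6000i, z*z_bar = 195.2


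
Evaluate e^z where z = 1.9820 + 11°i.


e^1.9820 = 7.2572
cos(11°) = 0.98163
sin(11°) = 0.1908
Real = 7.2572*0.98163 = 7.1239
Imag = 7.2572*0.1908 = 1.3847

7.1239 + 1.3847i


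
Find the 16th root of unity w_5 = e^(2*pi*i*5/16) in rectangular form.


Angle = 360*5/16 = 112.5°
a = cos(112.5°) = -0.3827
b = sin(112.5°) = 0.9239

-0.3827 + 0.9239i


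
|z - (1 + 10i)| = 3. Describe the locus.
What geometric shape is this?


|z - z0| = r is a circle with center z0 and radius r.
Center = (1, 10), radius = 3

Circle with center (1, 10) and radius 3


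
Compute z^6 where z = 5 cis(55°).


r^6 = 5^6 = 15625
n*theta = 6*55° = 330° = 330° (mod 360)
a = 15625*cos(330°) = 13531.6469
b = 15625*sin(330°) = -7812.5000

15625 cis(330°) = 13531.6469 - 7812.5000i


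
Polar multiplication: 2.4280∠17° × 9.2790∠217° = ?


r = 2.4280 * 9.2790 = 22.5294
theta = 17° + 217° = 234° = 234° (mod 360)

22.5294 cis(234°)


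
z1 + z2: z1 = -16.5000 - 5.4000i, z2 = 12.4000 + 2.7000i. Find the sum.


Real: -16.5 + 12.4 = -4.1
Imag: -5.4 + 2.7 = -2.7

-4.1000 - 2.7000i


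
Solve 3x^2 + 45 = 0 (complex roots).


disc = 0^2 - 4*3*45 = 0 - 540 = -540
sqrt(|disc|) = sqrt(540) = 23.2379
Real part = 0/(2*3) = 0
Imag part = 23.2379/(2*3) = 3.8730

0 ± 3.8730i


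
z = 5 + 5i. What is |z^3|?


|z| = sqrt(25+25) = sqrt(50) = 7.0711
|z^3| = |z|^3 = (sqrt(50))^3 = 50*sqrt(50)

|z^3| = 50*sqrt(50) ≈ 353.5534


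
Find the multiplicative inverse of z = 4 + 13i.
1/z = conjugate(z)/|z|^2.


|z|^2 = 16+169 = 185
1/z = (4 - 13i)/185

1/z = 0.0216 - 0.0703i


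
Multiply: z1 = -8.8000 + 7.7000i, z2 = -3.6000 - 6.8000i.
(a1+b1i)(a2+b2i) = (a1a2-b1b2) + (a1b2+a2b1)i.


Real = -8.8*(-3.6) - 7.7*(-6.8) = 31.68 - (-52.36) = 84.04
Imag = -8.8*(-6.8) - (3.6)*7.7 = 59.84 - (27.72) = 32.12

84.0400 + 32.1200i


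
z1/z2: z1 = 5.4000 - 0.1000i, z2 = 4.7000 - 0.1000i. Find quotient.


Conjugate of z2 = 4.7000 + 0.1000i
Numerator: (5.4000 - 0.1000i)(4.7000 + 0.1000i) = 25.3900 + 0.0700i
Denominator: 4.7^2 + (-0.1)^2 = 22.1
Result = (25.3900 + 0.0700i)/22.1

1.1489 + 0.0032i


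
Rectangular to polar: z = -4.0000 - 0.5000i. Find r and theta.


r = sqrt(16+0.25) = sqrt(16.25) = 4.0311
theta = atan2(-0.5, -4) = -172.8750 degrees

r = 4.0311, theta = -172.8750 degrees


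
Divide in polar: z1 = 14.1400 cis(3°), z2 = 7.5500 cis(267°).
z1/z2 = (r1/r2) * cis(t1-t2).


r = 14.1400 / 7.5500 = 1.8728
theta = 3° - 267° = -264° = 96° (mod 360)

1.8728 cis(96°)


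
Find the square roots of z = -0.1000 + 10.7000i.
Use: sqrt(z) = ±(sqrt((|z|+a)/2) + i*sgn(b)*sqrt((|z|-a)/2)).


|z| = sqrt(0.01+114.49) = 10.7005
sqrt((|z|+a)/2) = sqrt((10.7005+(-0.1))/2) = sqrt(5.3002) = 2.3022
sqrt((|z|-a)/2) = sqrt((10.7005-(-0.1))/2) = sqrt(5.4002) = 2.3238

±(2.3022 + 2.3238i) i.e. 2.3022 + 2.3238i and -2.3022 - 2.3238i


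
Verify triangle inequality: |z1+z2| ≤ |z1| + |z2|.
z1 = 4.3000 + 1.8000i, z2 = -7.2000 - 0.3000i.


|z1| = sqrt(4.3^2 + 1.8^2) = sqrt(21.73) = 4.6615
|z2| = sqrt((-7.2)^2 + (-0.3)^2) = sqrt(51.93) = 7.2062
z1+z2 = -2.9000 + 1.5000i
|z1+z2| = sqrt(10.66) = 3.2650
|z1|+|z2| = 4.6615 + 7.2062 = 11.8677

|z1+z2| = 3.2650 ≤ |z1|+|z2| = 11.8677 (verified)


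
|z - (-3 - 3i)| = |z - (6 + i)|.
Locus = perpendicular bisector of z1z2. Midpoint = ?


Equal distances means the locus is the perpendicular bisector of z1 and z2.
Midpoint = ((-3+6)/2, (-3+1)/2) = (1.5000, -1.0000)

Perpendicular bisector through (1.5000, -1.0000)


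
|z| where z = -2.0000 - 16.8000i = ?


|z| = sqrt((-2)^2 + (-16.8)^2) = sqrt(4 + 282.24) = sqrt(286.24) = 16.9186

|z| = 16.9186


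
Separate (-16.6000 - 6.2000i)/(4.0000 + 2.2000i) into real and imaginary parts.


Multiply by conjugate: (-16.6000 - 6.2000i)(4.0000 - 2.2000i) / (4^2 + 2.2^2)
Numerator real = -16.6*4 - (6.2)*2.2 = -80.04
Numerator imag = -6.2*4 - (-16.6)*2.2 = 11.72
Denominator = 20.84
Re(z) = -80.04/20.84 = -3.8407
Im(z) = 11.72/20.84 = 0.5624

Re(z) = -3.8407, Im(z) = 0.5624


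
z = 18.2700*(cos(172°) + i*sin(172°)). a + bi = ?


a = 18.2700*cos(172°) = 18.2700*(-0.99027) = -18.0922
b = 18.2700*sin(172°) = 18.2700*0.139173 = 2.5427

-18.0922 + 2.5427i


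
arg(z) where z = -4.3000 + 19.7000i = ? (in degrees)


Re = -4.3, Im = 19.7
arg = atan2(19.7, -4.3) = 102.3131 degrees

arg(z) = 102.3131 degrees


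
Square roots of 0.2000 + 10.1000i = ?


|z| = sqrt(0.04+102.01) = 10.1020
sqrt((|z|+a)/2) = sqrt((10.1020+0.2)/2) = sqrt(5.1510) = 2.2696
sqrt((|z|-a)/2) = sqrt((10.1020-0.2)/2) = sqrt(4.9510) = 2.2251

±(2.2696 + 2.2251i) i.e. 2.2696 + 2.2251i and -2.2696 - 2.2251i


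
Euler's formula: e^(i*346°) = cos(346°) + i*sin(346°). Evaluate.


cos(346°) = 0.9703
sin(346°) = -0.2419

e^(i*346°) = 0.9703 - 0.2419i


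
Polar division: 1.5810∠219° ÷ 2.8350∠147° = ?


r = 1.5810 / 2.8350 = 0.5577
theta = 219° - 147° = 72° = 72° (mod 360)

0.5577 cis(72°)


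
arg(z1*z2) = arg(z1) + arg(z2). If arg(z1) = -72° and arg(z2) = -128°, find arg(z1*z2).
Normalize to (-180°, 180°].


arg(z1*z2) = -72° - 128° = -200°
Normalized to (-180°, 180°]: 160°

160°


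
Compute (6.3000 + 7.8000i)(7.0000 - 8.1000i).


Real = 6.3*7 - 7.8*(-8.1) = 44.1 - (-63.18) = 107.28
Imag = 6.3*(-8.1) + 7*7.8 = -51.03 + 54.6 = 3.57

107.2800 + 3.5700i


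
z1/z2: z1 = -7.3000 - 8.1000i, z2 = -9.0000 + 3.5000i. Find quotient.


Conjugate of z2 = -9.0000 - 3.5000i
Numerator: (-7.3000 - 8.1000i)(-9.0000 - 3.5000i) = 37.3500 + 98.4500i
Denominator: (-9)^2 + 3.5^2 = 93.25
Result = (37.3500 + 98.4500i)/93.25

0.4005 + 1.0558i


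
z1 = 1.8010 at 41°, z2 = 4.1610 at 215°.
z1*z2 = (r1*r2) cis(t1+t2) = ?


r = 1.8010 * 4.1610 = 7.4940
theta = 41° + 215° = 256° = 256° (mod 360)

7.4940 cis(256°)


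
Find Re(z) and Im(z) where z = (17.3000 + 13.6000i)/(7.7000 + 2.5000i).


Multiply by conjugate: (17.3000 + 13.6000i)(7.7000 - 2.5000i) / (7.7^2 + 2.5^2)
Numerator real = 17.3*7.7 + 13.6*2.5 = 167.21
Numerator imag = 13.6*7.7 - 17.3*2.5 = 61.47
Denominator = 65.54
Re(z) = 167.21/65.54 = 2.5513
Im(z) = 61.47/65.54 = 0.9379

Re(z) = 2.5513, Im(z) = 0.9379


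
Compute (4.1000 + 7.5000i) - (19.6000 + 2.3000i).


Real: 4.1 - 19.6 = -15.5
Imag: 7.5 - 2.3 = 5.2

-15.5000 + 5.2000i


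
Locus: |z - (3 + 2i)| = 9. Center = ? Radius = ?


|z - z0| = r is a circle with center z0 and radius r.
Center = (3, 2), radius = 9

Circle with center (3, 2) and radius 9


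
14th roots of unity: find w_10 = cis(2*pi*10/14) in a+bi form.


Angle = 360*10/14 = 257.1429°
a = cos(257.1429°) = -0.2225
b = sin(257.1429°) = -0.9749

-0.2225 - 0.9749i


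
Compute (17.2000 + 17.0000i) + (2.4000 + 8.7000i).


Real: 17.2 + 2.4 = 19.6
Imag: 17 + 8.7 = 25.7

19.6000 + 25.7000i


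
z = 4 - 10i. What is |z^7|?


|z| = sqrt(16+100) = sqrt(116) = 10.7703
|z^7| = |z|^7 = (sqrt(116))^7 = 116^3 * sqrt(116) = 1560896*sqrt(116)

|z^7| = 1560896*sqrt(116) ≈ 16811364.4136


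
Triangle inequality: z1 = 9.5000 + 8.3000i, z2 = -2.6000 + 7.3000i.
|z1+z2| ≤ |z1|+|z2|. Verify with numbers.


|z1| = sqrt(9.5^2 + 8.3^2) = sqrt(159.14) = 12.6151
|z2| = sqrt((-2.6)^2 + 7.3^2) = sqrt(60.05) = 7.7492
z1+z2 = 6.9000 + 15.6000i
|z1+z2| = sqrt(290.97) = 17.0578
|z1|+|z2| = 12.6151 + 7.7492 = 20.3643

|z1+z2| = 17.0578 ≤ |z1|+|z2| = 20.3643 (verified)


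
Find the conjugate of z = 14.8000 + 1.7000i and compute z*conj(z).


z_bar = 14.8000 - 1.7000i
z*z_bar = 14.8^2 + 1.7^2 = 219.04 + 2.89 = 221.93

z_bar = 14.8000 - 1.7000i, z*z_bar = 221.93


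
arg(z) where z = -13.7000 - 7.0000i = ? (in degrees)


Re = -13.7, Im = -7
arg = atan2(-7, -13.7) = -152.9353 degrees

arg(z) = -152.9353 degrees


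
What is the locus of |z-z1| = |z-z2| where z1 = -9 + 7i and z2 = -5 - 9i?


Equal distances means the locus is the perpendicular bisector of z1 and z2.
Midpoint = ((-9+(-5))/2, (7+(-9))/2) = (-7.0000, -1.0000)

Perpendicular bisector through (-7.0000, -1.0000)


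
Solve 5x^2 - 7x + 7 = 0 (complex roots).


disc = (-7)^2 - 4*5*7 = 49 - 140 = -91
sqrt(|disc|) = sqrt(91) = 9.5394
Real part = 7/(2*5) = 0.7000
Imag part = 9.5394/(2*5) = 0.9539

0.7000 ± 0.9539i


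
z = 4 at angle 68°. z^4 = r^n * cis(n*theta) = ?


r^4 = 4^4 = 256
n*theta = 4*68° = 272° = 272° (mod 360)
a = 256*cos(272°) = 8.9343
b = 256*sin(272°) = -255.8441

256 cis(272°) = 8.9343 - 255.8441i


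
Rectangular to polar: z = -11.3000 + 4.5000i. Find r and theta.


r = sqrt(127.69+20.25) = sqrt(147.94) = 12.1631
theta = atan2(4.5, -11.3) = 158.2861 degrees

r = 12.1631, theta = 158.2861 degrees


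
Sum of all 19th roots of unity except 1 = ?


With w = e^(2*pi*i/19), all 19 of the 19th roots of unity w^0 = 1, w, ..., w^(18) sum to 0: 1 + w + ... + w^(18) = (1 - w^19)/(1 - w) = 0 since w^19 = 1, w ≠ 1.
Removing the root 1: w + w^2 + ... + w^(18) = 0 - 1 = -1

Sum = -1


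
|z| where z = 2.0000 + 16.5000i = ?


|z| = sqrt(2^2 + 16.5^2) = sqrt(4 + 272.25) = sqrt(276.25) = 16.6208

|z| = 16.6208


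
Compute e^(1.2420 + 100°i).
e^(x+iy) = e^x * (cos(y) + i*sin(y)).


e^1.2420 = 3.4625
cos(100°) = -0.17365
sin(100°) = 0.9848
Real = 3.4625*(-0.17365) = -0.6013
Imag = 3.4625*0.9848 = 3.4099

-0.6013 + 3.4099i


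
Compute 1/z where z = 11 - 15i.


|z|^2 = 121+225 = 346
1/z = (11 + 15i)/346

1/z = 0.0318 + 0.0434i


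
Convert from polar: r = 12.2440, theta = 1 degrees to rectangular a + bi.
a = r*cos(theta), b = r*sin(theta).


a = 12.2440*cos(1°) = 12.2440*0.999848 = 12.2421
b = 12.2440*sin(1°) = 12.2440*0.01745 = 0.2137

12.2421 + 0.2137i


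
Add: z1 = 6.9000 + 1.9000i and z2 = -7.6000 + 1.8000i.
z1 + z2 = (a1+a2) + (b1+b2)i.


Real: 6.9 - 7.6 = -0.7
Imag: 1.9 + 1.8 = 3.7

-0.7000 + 3.7000i


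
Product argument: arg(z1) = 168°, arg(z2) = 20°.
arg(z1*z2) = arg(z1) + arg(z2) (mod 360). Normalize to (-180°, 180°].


arg(z1*z2) = 168° + 20° = 188°
Normalized to (-180°, 180°]: -172°

-172°


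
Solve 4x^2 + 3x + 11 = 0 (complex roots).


disc = 3^2 - 4*4*11 = 9 - 176 = -167
sqrt(|disc|) = sqrt(167) = 12.9228
Real part = -3/(2*4) = -0.3750
Imag part = 12.9228/(2*4) = 1.6154

-0.3750 ± 1.6154i


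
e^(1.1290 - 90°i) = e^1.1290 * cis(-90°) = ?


e^1.1290 = 3.0926
cos(-90°) = 0
sin(-90°) = -1
Real = 3.0926*0 = 0
Imag = 3.0926*(-1) = -3.0926

0 - 3.0926i


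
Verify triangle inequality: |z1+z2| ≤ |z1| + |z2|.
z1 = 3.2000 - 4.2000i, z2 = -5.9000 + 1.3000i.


|z1| = sqrt(3.2^2 + (-4.2)^2) = sqrt(27.88) = 5.2802
|z2| = sqrt((-5.9)^2 + 1.3^2) = sqrt(36.5) = 6.0415
z1+z2 = -2.7000 - 2.9000i
|z1+z2| = sqrt(15.7) = 3.9623
|z1|+|z2| = 5.2802 + 6.0415 = 11.3217

|z1+z2| = 3.9623 ≤ |z1|+|z2| = 11.3217 (verified)


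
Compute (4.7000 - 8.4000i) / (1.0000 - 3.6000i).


Conjugate of z2 = 1.0000 + 3.6000i
Numerator: (4.7000 - 8.4000i)(1.0000 + 3.6000i) = 34.9400 + 8.5200i
Denominator: 1^2 + (-3.6)^2 = 13.96
Result = (34.9400 + 8.5200i)/13.96

2.5029 + 0.6103i


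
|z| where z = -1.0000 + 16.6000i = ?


|z| = sqrt((-1)^2 + 16.6^2) = sqrt(1 + 275.56) = sqrt(276.56) = 16.6301

|z| = 16.6301


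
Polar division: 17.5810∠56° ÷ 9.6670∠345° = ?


r = 17.5810 / 9.6670 = 1.8187
theta = 56° - 345° = -289° = 71° (mod 360)

1.8187 cis(71°)


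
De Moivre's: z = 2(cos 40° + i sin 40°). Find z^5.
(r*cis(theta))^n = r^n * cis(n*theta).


r^5 = 2^5 = 32
n*theta = 5*40° = 200° = 200° (mod 360)
a = 32*cos(200°) = -30.0702
b = 32*sin(200°) = -10.9446

32 cis(200°) = -30.0702 - 10.9446i


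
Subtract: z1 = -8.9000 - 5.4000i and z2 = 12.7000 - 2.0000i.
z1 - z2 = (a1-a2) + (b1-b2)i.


Real: -8.9 - 12.7 = -21.6
Imag: -5.4 + 2 = -3.4

-21.6000 - 3.4000i


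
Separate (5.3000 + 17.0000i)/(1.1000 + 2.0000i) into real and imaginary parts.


Multiply by conjugate: (5.3000 + 17.0000i)(1.1000 - 2.0000i) / (1.1^2 + 2^2)
Numerator real = 5.3*1.1 + 17*2 = 39.83
Numerator imag = 17*1.1 - 5.3*2 = 8.1
Denominator = 5.21
Re(z) = 39.83/5.21 = 7.6449
Im(z) = 8.1/5.21 = 1.5547

Re(z) = 7.6449, Im(z) = 1.5547


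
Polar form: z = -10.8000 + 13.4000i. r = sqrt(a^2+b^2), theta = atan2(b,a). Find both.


r = sqrt(116.64+179.56) = sqrt(296.2) = 17.2105
theta = atan2(13.4, -10.8) = 128.8678 degrees

r = 17.2105, theta = 128.8678 degrees


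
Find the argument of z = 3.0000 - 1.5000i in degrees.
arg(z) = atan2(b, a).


Re = 3, Im = -1.5
arg = atan2(-1.5, 3) = -26.5651 degrees

arg(z) = -26.5651 degrees


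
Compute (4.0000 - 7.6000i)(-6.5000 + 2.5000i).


Real = 4*(-6.5) - (-7.6)*2.5 = -26 - (-19) = -7
Imag = 4*2.5 - (6.5)*(-7.6) = 10 + 49.4 = 59.4

-7.0000 + 59.4000i


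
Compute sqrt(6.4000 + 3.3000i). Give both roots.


|z| = sqrt(40.96+10.89) = 7.2007
sqrt((|z|+a)/2) = sqrt((7.2007+6.4)/2) = sqrt(6.8003) = 2.6077
sqrt((|z|-a)/2) = sqrt((7.2007-6.4)/2) = sqrt(0.4003) = 0.6327

±(2.6077 + 0.6327i) i.e. 2.6077 + 0.6327i and -2.6077 - 0.6327i


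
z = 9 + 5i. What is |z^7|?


|z| = sqrt(81+25) = sqrt(106) = 10.2956
|z^7| = |z|^7 = (sqrt(106))^7 = 106^3 * sqrt(106) = 1191016*sqrt(106)

|z^7| = 1191016*sqrt(106) ≈ 12262260.2280


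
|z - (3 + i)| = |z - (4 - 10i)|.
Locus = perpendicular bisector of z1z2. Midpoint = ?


Equal distances means the locus is the perpendicular bisector of z1 and z2.
Midpoint = ((3+4)/2, (1+(-10))/2) = (3.5000, -4.5000)

Perpendicular bisector through (3.5000, -4.5000)


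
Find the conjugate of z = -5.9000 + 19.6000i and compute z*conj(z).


z_bar = -5.9000 - 19.6000i
z*z_bar = (-5.9)^2 + 19.6^2 = 34.81 + 384.16 = 418.97

z_bar = -5.9000 - 19.6000i, z*z_bar = 418.97


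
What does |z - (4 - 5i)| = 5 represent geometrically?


|z - z0| = r is a circle with center z0 and radius r.
Center = (4, -5), radius = 5

Circle with center (4, -5) and radius 5


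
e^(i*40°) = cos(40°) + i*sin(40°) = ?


cos(40°) = 0.7660
sin(40°) = 0.6428

e^(i*40°) = 0.7660 + 0.6428i


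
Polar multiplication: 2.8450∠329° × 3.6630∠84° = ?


r = 2.8450 * 3.6630 = 10.4212
theta = 329° + 84° = 413° = 53° (mod 360)

10.4212 cis(53°)


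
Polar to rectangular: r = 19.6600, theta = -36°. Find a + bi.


a = 19.6600*cos(-36°) = 19.6600*0.80902 = 15.9053
b = 19.6600*sin(-36°) = 19.6600*(-0.587785) = -11.5559

15.9053 - 11.5559i


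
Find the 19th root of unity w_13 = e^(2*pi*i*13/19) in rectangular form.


Angle = 360*13/19 = 246.3158°
a = cos(246.3158°) = -0.4017
b = sin(246.3158°) = -0.9158

-0.4017 - 0.9158i


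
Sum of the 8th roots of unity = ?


The sum of all 8th roots of unity is 0.
Geometric series: (1 - w^8)/(1 - w) = (1-1)/(1-w) = 0 since w^8 = 1, w ≠ 1.
Alternatively: coefficient of z^7 in z^8 - 1 is 0.

0


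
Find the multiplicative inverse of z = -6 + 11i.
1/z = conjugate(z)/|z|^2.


|z|^2 = 36+121 = 157
1/z = (-6 - 11i)/157

1/z = -0.0382 - 0.0701i


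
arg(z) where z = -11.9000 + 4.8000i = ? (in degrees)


Re = -11.9, Im = 4.8
arg = atan2(4.8, -11.9) = 158.0328 degrees

arg(z) = 158.0328 degrees


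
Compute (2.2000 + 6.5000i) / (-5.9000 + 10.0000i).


Conjugate of z2 = -5.9000 - 10.0000i
Numerator: (2.2000 + 6.5000i)(-5.9000 - 10.0000i) = 52.0200 - 60.3500i
Denominator: (-5.9)^2 + 10^2 = 134.81
Result = (52.0200 - 60.3500i)/134.81

0.3859 - 0.4477i


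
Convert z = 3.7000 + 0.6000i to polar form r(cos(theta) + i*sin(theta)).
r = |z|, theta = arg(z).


r = sqrt(13.69+0.36) = sqrt(14.05) = 3.7483
theta = atan2(0.6, 3.7) = 9.2110 degrees

r = 3.7483, theta = 9.2110 degrees


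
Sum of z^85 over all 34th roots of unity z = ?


The roots are w_k = w^k with w = e^(2*pi*i/34), and (w^k)^85 = (w^85)^k.
So S = 1 + u + u^2 + ... + u^(33) with u = w^85.
85 = 2*34 + 17, so 85 is not a multiple of 34: u = (w^34)^2 * w^17 = w^17 ≠ 1 (w is a primitive 34th root), while u^34 = (w^34)^85 = 1.
Geometric series: S = (1 - u^34)/(1 - u) = (1 - 1)/(1 - u) = 0

S = 0


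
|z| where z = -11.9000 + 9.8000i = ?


|z| = sqrt((-11.9)^2 + 9.8^2) = sqrt(141.61 + 96.04) = sqrt(237.65) = 15.4159

|z| = 15.4159


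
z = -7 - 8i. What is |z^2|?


|z| = sqrt(49+64) = sqrt(113) = 10.6301
|z^2| = |z|^2 = (sqrt(113))^2 = 113

|z^2| = 113


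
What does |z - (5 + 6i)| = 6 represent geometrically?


|z - z0| = r is a circle with center z0 and radius r.
Center = (5, 6), radius = 6

Circle with center (5, 6) and radius 6


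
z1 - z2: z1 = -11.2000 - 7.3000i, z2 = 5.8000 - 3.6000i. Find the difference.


Real: -11.2 - 5.8 = -17
Imag: -7.3 + 3.6 = -3.7

-17.0000 - 3.7000i


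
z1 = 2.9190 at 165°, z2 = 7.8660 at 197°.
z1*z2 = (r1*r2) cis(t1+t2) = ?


r = 2.9190 * 7.8660 = 22.9609
theta = 165° + 197° = 362° = 2° (mod 360)

22.9609 cis(2°)


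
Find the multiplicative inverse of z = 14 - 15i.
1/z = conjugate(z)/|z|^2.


|z|^2 = 196+225 = 421
1/z = (14 + 15i)/421

1/z = 0.0333 + 0.0356i


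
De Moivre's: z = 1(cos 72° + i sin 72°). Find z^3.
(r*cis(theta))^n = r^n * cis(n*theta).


r^3 = 1^3 = 1
n*theta = 3*72° = 216° = 216° (mod 360)
a = 1*cos(216°) = -0.8090
b = 1*sin(216°) = -0.5878

1 cis(216°) = -0.8090 - 0.5878i


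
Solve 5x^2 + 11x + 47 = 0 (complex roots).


disc = 11^2 - 4*5*47 = 121 - 940 = -819
sqrt(|disc|) = sqrt(819) = 28.6182
Real part = -11/(2*5) = -1.1000
Imag part = 28.6182/(2*5) = 2.8618

-1.1000 ± 2.8618i


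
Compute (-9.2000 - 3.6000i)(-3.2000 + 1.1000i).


Real = -9.2*(-3.2) - (-3.6)*1.1 = 29.44 - (-3.96) = 33.4
Imag = -9.2*1.1 - (3.2)*(-3.6) = -10.12 + 11.52 = 1.4

33.4000 + 1.4000i
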